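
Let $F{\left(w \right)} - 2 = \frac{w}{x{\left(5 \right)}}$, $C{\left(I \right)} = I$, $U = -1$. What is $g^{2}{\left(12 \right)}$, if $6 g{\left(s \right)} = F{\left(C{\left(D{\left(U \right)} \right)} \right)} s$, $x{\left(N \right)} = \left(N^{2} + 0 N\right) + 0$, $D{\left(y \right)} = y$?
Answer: $\frac{9604}{625} \approx 15.366$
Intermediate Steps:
$x{\left(N \right)} = N^{2}$ ($x{\left(N \right)} = \left(N^{2} + 0\right) + 0 = N^{2} + 0 = N^{2}$)
$F{\left(w \right)} = 2 + \frac{w}{25}$ ($F{\left(w \right)} = 2 + \frac{w}{5^{2}} = 2 + \frac{w}{25}$)
$g{\left(s \right)} = \frac{49 s}{150}$ ($g{\left(s \right)} = \frac{\left(2 + \frac{1}{25} \left(-1\right)\right) s}{6} = \frac{\left(2 - \frac{1}{25}\right) s}{6} = \frac{\frac{49}{25} s}{6} = \frac{49 s}{150}$)
$g^{2}{\left(12 \right)} = \left(\frac{49}{150} \cdot 12\right)^{2} = \left(\frac{98}{25}\right)^{2} = \frac{9604}{625}$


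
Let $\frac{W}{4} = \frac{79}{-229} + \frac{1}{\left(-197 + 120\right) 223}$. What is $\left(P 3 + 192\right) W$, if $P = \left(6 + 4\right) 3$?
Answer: $- \frac{1530400464}{3932159} \approx -389.2$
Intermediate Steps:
$P = 30$ ($P = 10 \cdot 3 = 30$)
$W = - \frac{5426952}{3932159}$ ($W = 4 \left(\frac{79}{-229} + \frac{1}{\left(-197 + 120\right) 223}\right) = 4 \left(79 \left(- \frac{1}{229}\right) + \frac{1}{-77} \cdot \frac{1}{223}\right) = 4 \left(- \frac{79}{229} - \frac{1}{17171}\right) = 4 \left(- \frac{1356738}{3932159}\right) = - \frac{5426952}{3932159} \approx -1.3801$)
$\left(P 3 + 192\right) W = \left(30 \cdot 3 + 192\right) \left(- \frac{5426952}{3932159}\right) = \left(90 + 192\right) \left(- \frac{5426952}{3932159}\right) = 282 \left(- \frac{5426952}{3932159}\right) = - \frac{1530400464}{3932159}$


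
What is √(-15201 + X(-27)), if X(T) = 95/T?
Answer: 7*I*√25134/9 ≈ 123.31*I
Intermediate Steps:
√(-15201 + X(-27)) = √(-15201 + 95/(-27)) = √(-15201 + 95*(-1/27)) = √(-15201 - 95/27) = √(-410522/27) = 7*I*√25134/9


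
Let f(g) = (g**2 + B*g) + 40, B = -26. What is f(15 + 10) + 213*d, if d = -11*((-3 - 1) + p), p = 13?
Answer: -21072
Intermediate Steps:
f(g) = 40 + g**2 - 26*g (f(g) = (g**2 - 26*g) + 40 = 40 + g**2 - 26*g)
d = -99 (d = -11*((-3 - 1) + 13) = -11*(-4 + 13) = -11*9 = -99)
f(15 + 10) + 213*d = (40 + (15 + 10)**2 - 26*(15 + 10)) + 213*(-99) = (40 + 25**2 - 26*25) - 21087 = (40 + 625 - 650) - 21087 = 15 - 21087 = -21072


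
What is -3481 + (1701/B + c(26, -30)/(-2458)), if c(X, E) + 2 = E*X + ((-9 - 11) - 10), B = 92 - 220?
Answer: -549641633/157312 ≈ -3494.0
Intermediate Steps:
B = -128
c(X, E) = -32 + E*X (c(X, E) = -2 + (E*X + ((-9 - 11) - 10)) = -2 + (E*X + (-20 - 10)) = -2 + (E*X - 30) = -2 + (-30 + E*X) = -32 + E*X)
-3481 + (1701/B + c(26, -30)/(-2458)) = -3481 + (1701/(-128) + (-32 - 30*26)/(-2458)) = -3481 + (1701*(-1/128) + (-32 - 780)*(-1/2458)) = -3481 + (-1701/128 - 812*(-1/2458)) = -3481 + (-1701/128 + 406/1229) = -3481 - 2038561/157312 = -549641633/157312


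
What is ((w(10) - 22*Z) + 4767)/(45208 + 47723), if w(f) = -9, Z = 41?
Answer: 3856/92931 ≈ 0.041493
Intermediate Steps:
((w(10) - 22*Z) + 4767)/(45208 + 47723) = ((-9 - 22*41) + 4767)/(45208 + 47723) = ((-9 - 902) + 4767)/92931 = (-911 + 4767)*(1/92931) = 3856*(1/92931) = 3856/92931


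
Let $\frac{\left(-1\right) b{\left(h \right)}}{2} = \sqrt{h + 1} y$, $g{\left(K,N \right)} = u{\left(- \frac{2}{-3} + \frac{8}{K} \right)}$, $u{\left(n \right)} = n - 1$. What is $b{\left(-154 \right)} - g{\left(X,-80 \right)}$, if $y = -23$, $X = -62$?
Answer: $\frac{43}{93} + 138 i \sqrt{17} \approx 0.46237 + 568.99 i$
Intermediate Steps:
$u{\left(n \right)} = -1 + n$ ($u{\left(n \right)} = n - 1 = -1 + n$)
$g{\left(K,N \right)} = - \frac{1}{3} + \frac{8}{K}$ ($g{\left(K,N \right)} = -1 + \left(- \frac{2}{-3} + \frac{8}{K}\right) = -1 + \left(\left(-2\right) \left(- \frac{1}{3}\right) + \frac{8}{K}\right) = -1 + \left(\frac{2}{3} + \frac{8}{K}\right) = - \frac{1}{3} + \frac{8}{K}$)
$b{\left(h \right)} = 46 \sqrt{1 + h}$ ($b{\left(h \right)} = - 2 \sqrt{h + 1} \left(-23\right) = - 2 \sqrt{1 + h} \left(-23\right) = - 2 \left(- 23 \sqrt{1 + h}\right) = 46 \sqrt{1 + h}$)
$b{\left(-154 \right)} - g{\left(X,-80 \right)} = 46 \sqrt{1 - 154} - \frac{24 - -62}{3 \left(-62\right)} = 46 \sqrt{-153} - \frac{1}{3} \left(- \frac{1}{62}\right) \left(24 + 62\right) = 46 \cdot 3 i \sqrt{17} - \frac{1}{3} \left(- \frac{1}{62}\right) 86 = 138 i \sqrt{17} - - \frac{43}{93} = 138 i \sqrt{17} + \frac{43}{93} = \frac{43}{93} + 138 i \sqrt{17}$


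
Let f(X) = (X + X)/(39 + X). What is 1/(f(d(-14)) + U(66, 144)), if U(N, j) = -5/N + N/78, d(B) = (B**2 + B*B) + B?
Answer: 119262/308095 ≈ 0.38709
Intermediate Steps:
d(B) = B + 2*B**2 (d(B) = (B**2 + B**2) + B = 2*B**2 + B = B + 2*B**2)
f(X) = 2*X/(39 + X) (f(X) = (2*X)/(39 + X) = 2*X/(39 + X))
U(N, j) = -5/N + N/78 (U(N, j) = -5/N + N*(1/78) = -5/N + N/78)
1/(f(d(-14)) + U(66, 144)) = 1/(2*(-14*(1 + 2*(-14)))/(39 - 14*(1 + 2*(-14))) + (-5/66 + (1/78)*66)) = 1/(2*(-14*(1 - 28))/(39 - 14*(1 - 28)) + (-5*1/66 + 11/13)) = 1/(2*(-14*(-27))/(39 - 14*(-27)) + (-5/66 + 11/13)) = 1/(2*378/(39 + 378) + 661/858) = 1/(2*378/417 + 661/858) = 1/(2*378*(1/417) + 661/858) = 1/(252/139 + 661/858) = 1/(308095/119262) = 119262/308095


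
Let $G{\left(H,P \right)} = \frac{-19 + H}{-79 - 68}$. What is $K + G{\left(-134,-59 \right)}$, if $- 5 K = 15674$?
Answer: $- \frac{767771}{245} \approx -3133.8$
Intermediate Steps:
$K = - \frac{15674}{5}$ ($K = \left(- \frac{1}{5}\right) 15674 = - \frac{15674}{5} \approx -3134.8$)
$G{\left(H,P \right)} = \frac{19}{147} - \frac{H}{147}$ ($G{\left(H,P \right)} = \frac{-19 + H}{-147} = \left(-19 + H\right) \left(- \frac{1}{147}\right) = \frac{19}{147} - \frac{H}{147}$)
$K + G{\left(-134,-59 \right)} = - \frac{15674}{5} + \left(\frac{19}{147} - - \frac{134}{147}\right) = - \frac{15674}{5} + \left(\frac{19}{147} + \frac{134}{147}\right) = - \frac{15674}{5} + \frac{51}{49} = - \frac{767771}{245}$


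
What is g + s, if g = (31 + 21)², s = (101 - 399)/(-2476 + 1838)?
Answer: 862725/319 ≈ 2704.5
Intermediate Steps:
s = 149/319 (s = -298/(-638) = -298*(-1/638) = 149/319 ≈ 0.46708)
g = 2704 (g = 52² = 2704)
g + s = 2704 + 149/319 = 862725/319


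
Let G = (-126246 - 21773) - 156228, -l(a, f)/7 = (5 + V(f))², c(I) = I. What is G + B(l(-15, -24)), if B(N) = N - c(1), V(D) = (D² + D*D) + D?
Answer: -9290071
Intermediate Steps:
V(D) = D + 2*D² (V(D) = (D² + D²) + D = 2*D² + D = D + 2*D²)
l(a, f) = -7*(5 + f*(1 + 2*f))²
G = -304247 (G = -148019 - 156228 = -304247)
B(N) = -1 + N (B(N) = N - 1*1 = N - 1 = -1 + N)
G + B(l(-15, -24)) = -304247 + (-1 - 7*(5 - 24*(1 + 2*(-24)))²) = -304247 + (-1 - 7*(5 - 24*(1 - 48))²) = -304247 + (-1 - 7*(5 - 24*(-47))²) = -304247 + (-1 - 7*(5 + 1128)²) = -304247 + (-1 - 7*1133²) = -304247 + (-1 - 7*1283689) = -304247 + (-1 - 8985823) = -304247 - 8985824 = -9290071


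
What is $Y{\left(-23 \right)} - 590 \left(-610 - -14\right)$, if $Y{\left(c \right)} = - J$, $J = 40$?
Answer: $351600$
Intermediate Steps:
$Y{\left(c \right)} = -40$ ($Y{\left(c \right)} = \left(-1\right) 40 = -40$)
$Y{\left(-23 \right)} - 590 \left(-610 - -14\right) = -40 - 590 \left(-610 - -14\right) = -40 - 590 \left(-610 + 14\right) = -40 - -351640 = -40 + 351640 = 351600$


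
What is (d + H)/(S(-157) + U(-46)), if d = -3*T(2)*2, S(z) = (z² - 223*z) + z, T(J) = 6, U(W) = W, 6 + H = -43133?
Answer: -43175/59457 ≈ -0.72616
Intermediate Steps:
H = -43139 (H = -6 - 43133 = -43139)
S(z) = z² - 222*z
d = -36 (d = -3*6*2 = -18*2 = -36)
(d + H)/(S(-157) + U(-46)) = (-36 - 43139)/(-157*(-222 - 157) - 46) = -43175/(-157*(-379) - 46) = -43175/(59503 - 46) = -43175/59457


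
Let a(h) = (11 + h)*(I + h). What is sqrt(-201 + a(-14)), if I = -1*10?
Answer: I*sqrt(129) ≈ 11.358*I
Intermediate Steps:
I = -10
a(h) = (-10 + h)*(11 + h) (a(h) = (11 + h)*(-10 + h) = (-10 + h)*(11 + h))
sqrt(-201 + a(-14)) = sqrt(-201 + (-110 - 14 + (-14)**2)) = sqrt(-201 + (-110 - 14 + 196)) = sqrt(-201 + 72) = sqrt(-129) = I*sqrt(129)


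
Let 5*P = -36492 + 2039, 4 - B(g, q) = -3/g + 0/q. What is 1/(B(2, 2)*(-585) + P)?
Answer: -10/101081 ≈ -9.8931e-5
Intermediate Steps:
B(g, q) = 4 + 3/g (B(g, q) = 4 - (-3/g + 0/q) = 4 - (-3/g + 0) = 4 - (-3)/g = 4 + 3/g)
P = -34453/5 (P = (-36492 + 2039)/5 = (⅕)*(-34453) = -34453/5 ≈ -6890.6)
1/(B(2, 2)*(-585) + P) = 1/((4 + 3/2)*(-585) - 34453/5) = 1/((11/2)*(-585) - 34453/5) = 1/(-6435/2 - 34453/5) = 1/(-101081/10) = -10/101081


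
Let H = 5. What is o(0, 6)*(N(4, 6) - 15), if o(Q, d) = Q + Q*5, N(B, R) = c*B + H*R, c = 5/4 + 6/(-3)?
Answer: 0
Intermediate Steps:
c = -¾ (c = 5*(¼) + 6*(-⅓) = 5/4 - 2 = -¾ ≈ -0.75000)
N(B, R) = 5*R - 3*B/4 (N(B, R) = -3*B/4 + 5*R = 5*R - 3*B/4)
o(Q, d) = 6*Q (o(Q, d) = Q + 5*Q = 6*Q)
o(0, 6)*(N(4, 6) - 15) = (6*0)*((5*6 - ¾*4) - 15) = 0*((30 - 3) - 15) = 0*(27 - 15) = 0*12 = 0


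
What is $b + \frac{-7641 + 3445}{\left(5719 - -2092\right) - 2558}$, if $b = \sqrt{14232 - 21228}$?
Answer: $- \frac{4196}{5253} + 2 i \sqrt{1749} \approx -0.79878 + 83.642 i$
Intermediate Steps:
$b = 2 i \sqrt{1749}$ ($b = \sqrt{-6996} = 2 i \sqrt{1749} \approx 83.642 i$)
$b + \frac{-7641 + 3445}{\left(5719 - -2092\right) - 2558} = 2 i \sqrt{1749} + \frac{-7641 + 3445}{\left(5719 - -2092\right) - 2558} = 2 i \sqrt{1749} - \frac{4196}{\left(5719 + 2092\right) - 2558} = 2 i \sqrt{1749} - \frac{4196}{7811 - 2558} = 2 i \sqrt{1749} - \frac{4196}{5253} = - \frac{4196}{5253} + 2 i \sqrt{1749}$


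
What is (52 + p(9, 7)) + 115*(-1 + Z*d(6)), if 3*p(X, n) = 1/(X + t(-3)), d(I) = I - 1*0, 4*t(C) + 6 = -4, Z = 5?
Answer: 132095/39 ≈ 3387.1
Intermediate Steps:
t(C) = -5/2 (t(C) = -3/2 + (1/4)*(-4) = -3/2 - 1 = -5/2)
d(I) = I (d(I) = I + 0 = I)
p(X, n) = 1/(3*(-5/2 + X)) (p(X, n) = 1/(3*(X - 5/2)) = 1/(3*(-5/2 + X)))
(52 + p(9, 7)) + 115*(-1 + Z*d(6)) = (52 + 2/(3*(-5 + 2*9))) + 115*(-1 + 5*6) = (52 + 2/(3*(-5 + 18))) + 115*(-1 + 30) = (52 + (2/3)/13) + 115*29 = (52 + (2/3)*(1/13)) + 3335 = (52 + 2/39) + 3335 = 2030/39 + 3335 = 132095/39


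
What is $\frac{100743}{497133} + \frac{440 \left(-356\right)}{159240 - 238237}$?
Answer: $\frac{28609769297}{13090671867} \approx 2.1855$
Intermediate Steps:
$\frac{100743}{497133} + \frac{440 \left(-356\right)}{159240 - 238237} = 100743 \cdot \frac{1}{497133} - \frac{156640}{-78997} = \frac{33581}{165711} - - \frac{156640}{78997} = \frac{33581}{165711} + \frac{156640}{78997} = \frac{28609769297}{13090671867}$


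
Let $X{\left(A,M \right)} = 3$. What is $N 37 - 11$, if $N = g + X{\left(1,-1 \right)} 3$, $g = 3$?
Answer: $433$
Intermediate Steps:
$N = 12$ ($N = 3 + 3 \cdot 3 = 3 + 9 = 12$)
$N 37 - 11 = 12 \cdot 37 - 11 = 444 - 11 = 433$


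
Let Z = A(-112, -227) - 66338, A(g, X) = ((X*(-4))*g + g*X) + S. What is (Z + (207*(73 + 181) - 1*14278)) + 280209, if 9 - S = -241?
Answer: 176149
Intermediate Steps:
S = 250 (S = 9 - 1*(-241) = 9 + 241 = 250)
A(g, X) = 250 - 3*X*g (A(g, X) = ((X*(-4))*g + g*X) + 250 = ((-4*X)*g + X*g) + 250 = (-4*X*g + X*g) + 250 = -3*X*g + 250 = 250 - 3*X*g)
Z = -142360 (Z = (250 - 3*(-227)*(-112)) - 66338 = (250 - 76272) - 66338 = -76022 - 66338 = -142360)
(Z + (207*(73 + 181) - 1*14278)) + 280209 = (-142360 + (207*(73 + 181) - 1*14278)) + 280209 = (-142360 + (207*254 - 14278)) + 280209 = (-142360 + (52578 - 14278)) + 280209 = (-142360 + 38300) + 280209 = -104060 + 280209 = 176149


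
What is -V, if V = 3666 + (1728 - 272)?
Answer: -5122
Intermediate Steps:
V = 5122 (V = 3666 + 1456 = 5122)
-V = -1*5122 = -5122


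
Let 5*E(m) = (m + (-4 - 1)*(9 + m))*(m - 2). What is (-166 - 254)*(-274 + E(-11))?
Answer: 113988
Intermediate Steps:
E(m) = (-45 - 4*m)*(-2 + m)/5 (E(m) = ((m + (-4 - 1)*(9 + m))*(m - 2))/5 = ((m - 5*(9 + m))*(-2 + m))/5 = ((m + (-45 - 5*m))*(-2 + m))/5 = ((-45 - 4*m)*(-2 + m))/5 = (-45 - 4*m)*(-2 + m)/5)
(-166 - 254)*(-274 + E(-11)) = (-166 - 254)*(-274 + (18 - 37/5*(-11) - 4/5*(-11)**2)) = -420*(-274 + (18 + 407/5 - 4/5*121)) = -420*(-274 + (18 + 407/5 - 484/5)) = -420*(-274 + 13/5) = -420*(-1357/5) = 113988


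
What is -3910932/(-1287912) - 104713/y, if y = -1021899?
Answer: 344286552427/109676332074 ≈ 3.1391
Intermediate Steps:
-3910932/(-1287912) - 104713/y = -3910932/(-1287912) - 104713/(-1021899) = -3910932*(-1/1287912) - 104713*(-1/1021899) = 325911/107326 + 104713/1021899 = 344286552427/109676332074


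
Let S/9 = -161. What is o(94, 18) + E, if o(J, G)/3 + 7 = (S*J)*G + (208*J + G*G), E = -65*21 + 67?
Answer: -7296815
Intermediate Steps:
S = -1449 (S = 9*(-161) = -1449)
E = -1298 (E = -1365 + 67 = -1298)
o(J, G) = -21 + 3*G² + 624*J - 4347*G*J (o(J, G) = -21 + 3*((-1449*J)*G + (208*J + G*G)) = -21 + 3*(-1449*G*J + (208*J + G²)) = -21 + 3*(-1449*G*J + (G² + 208*J)) = -21 + 3*(G² + 208*J - 1449*G*J) = -21 + (3*G² + 624*J - 4347*G*J) = -21 + 3*G² + 624*J - 4347*G*J)
o(94, 18) + E = (-21 + 3*18² + 624*94 - 4347*18*94) - 1298 = (-21 + 3*324 + 58656 - 7355124) - 1298 = (-21 + 972 + 58656 - 7355124) - 1298 = -7295517 - 1298 = -7296815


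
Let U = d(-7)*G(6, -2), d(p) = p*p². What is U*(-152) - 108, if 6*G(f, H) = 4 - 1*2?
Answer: 51812/3 ≈ 17271.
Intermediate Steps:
d(p) = p³
G(f, H) = ⅓ (G(f, H) = (4 - 1*2)/6 = (4 - 2)/6 = (⅙)*2 = ⅓)
U = -343/3 (U = (-7)³*(⅓) = -343*⅓ = -343/3 ≈ -114.33)
U*(-152) - 108 = -343/3*(-152) - 108 = 52136/3 - 108 = 51812/3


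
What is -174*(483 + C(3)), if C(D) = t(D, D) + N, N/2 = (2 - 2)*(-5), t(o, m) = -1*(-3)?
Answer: -84564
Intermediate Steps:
t(o, m) = 3
N = 0 (N = 2*((2 - 2)*(-5)) = 2*(0*(-5)) = 2*0 = 0)
C(D) = 3 (C(D) = 3 + 0 = 3)
-174*(483 + C(3)) = -174*(483 + 3) = -174*486 = -84564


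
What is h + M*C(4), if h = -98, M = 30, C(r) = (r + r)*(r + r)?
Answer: 1822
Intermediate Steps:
C(r) = 4*r**2 (C(r) = (2*r)*(2*r) = 4*r**2)
h + M*C(4) = -98 + 30*(4*4**2) = -98 + 30*(4*16) = -98 + 30*64 = -98 + 1920 = 1822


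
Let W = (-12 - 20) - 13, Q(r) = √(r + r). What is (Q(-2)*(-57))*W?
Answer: 5130*I ≈ 5130.0*I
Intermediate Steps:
Q(r) = √2*√r (Q(r) = √(2*r) = √2*√r)
W = -45 (W = -32 - 13 = -45)
(Q(-2)*(-57))*W = ((√2*√(-2))*(-57))*(-45) = ((√2*(I*√2))*(-57))*(-45) = ((2*I)*(-57))*(-45) = -114*I*(-45) = 5130*I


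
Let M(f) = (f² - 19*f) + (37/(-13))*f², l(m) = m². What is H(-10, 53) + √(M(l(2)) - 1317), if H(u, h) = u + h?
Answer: 43 + I*√240409/13 ≈ 43.0 + 37.717*I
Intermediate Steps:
M(f) = -19*f - 24*f²/13 (M(f) = (f² - 19*f) + (37*(-1/13))*f² = (f² - 19*f) - 37*f²/13 = -19*f - 24*f²/13)
H(u, h) = h + u
H(-10, 53) + √(M(l(2)) - 1317) = (53 - 10) + √(-1/13*2²*(247 + 24*2²) - 1317) = 43 + √(-1/13*4*(247 + 24*4) - 1317) = 43 + √(-1/13*4*(247 + 96) - 1317) = 43 + √(-1/13*4*343 - 1317) = 43 + √(-1372/13 - 1317) = 43 + √(-18493/13) = 43 + I*√240409/13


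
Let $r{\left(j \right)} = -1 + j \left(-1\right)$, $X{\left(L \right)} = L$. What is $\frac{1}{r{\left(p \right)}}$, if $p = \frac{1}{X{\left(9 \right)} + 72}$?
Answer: $- \frac{81}{82} \approx -0.9878$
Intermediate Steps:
$p = \frac{1}{81}$ ($p = \frac{1}{9 + 72} = \frac{1}{81} \approx 0.012346$)
$r{\left(j \right)} = -1 - j$
$\frac{1}{r{\left(p \right)}} = \frac{1}{-1 - \frac{1}{81}} = \frac{1}{- \frac{82}{81}} = - \frac{81}{82}$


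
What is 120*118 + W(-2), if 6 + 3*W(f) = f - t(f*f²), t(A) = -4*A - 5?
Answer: 42445/3 ≈ 14148.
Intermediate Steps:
t(A) = -5 - 4*A
W(f) = -⅓ + f/3 + 4*f³/3 (W(f) = -2 + (f - (-5 - 4*f*f²))/3 = -2 + (f - (-5 - 4*f³))/3 = -2 + (f + (5 + 4*f³))/3 = -2 + (5 + f + 4*f³)/3 = -2 + (5/3 + f/3 + 4*f³/3) = -⅓ + f/3 + 4*f³/3)
120*118 + W(-2) = 120*118 + (-⅓ + (⅓)*(-2) + (4/3)*(-2)³) = 14160 + (-⅓ - ⅔ + (4/3)*(-8)) = 14160 + (-⅓ - ⅔ - 32/3) = 14160 - 35/3 = 42445/3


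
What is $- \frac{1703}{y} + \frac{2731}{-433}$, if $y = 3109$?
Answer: $- \frac{9228078}{1346197} \approx -6.8549$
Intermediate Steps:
$- \frac{1703}{y} + \frac{2731}{-433} = - \frac{1703}{3109} + \frac{2731}{-433} = \left(-1703\right) \frac{1}{3109} + 2731 \left(- \frac{1}{433}\right) = - \frac{1703}{3109} - \frac{2731}{433} = - \frac{9228078}{1346197}$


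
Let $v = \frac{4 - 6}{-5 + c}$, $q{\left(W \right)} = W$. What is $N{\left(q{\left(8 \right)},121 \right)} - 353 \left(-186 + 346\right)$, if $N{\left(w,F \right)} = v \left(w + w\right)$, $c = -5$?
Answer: $- \frac{282384}{5} \approx -56477.0$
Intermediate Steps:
$v = \frac{1}{5}$ ($v = \frac{4 - 6}{-5 - 5} = - \frac{2}{-10} = \left(-2\right) \left(- \frac{1}{10}\right) = \frac{1}{5} \approx 0.2$)
$N{\left(w,F \right)} = \frac{2 w}{5}$ ($N{\left(w,F \right)} = \frac{w + w}{5} = \frac{2 w}{5}$)
$N{\left(q{\left(8 \right)},121 \right)} - 353 \left(-186 + 346\right) = \frac{2}{5} \cdot 8 - 353 \left(-186 + 346\right) = \frac{16}{5} - 56480 = - \frac{282384}{5}$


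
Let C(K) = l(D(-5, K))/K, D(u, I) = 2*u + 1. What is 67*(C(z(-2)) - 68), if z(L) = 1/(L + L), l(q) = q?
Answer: -2144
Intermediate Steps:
D(u, I) = 1 + 2*u
z(L) = 1/(2*L)
C(K) = -9/K (C(K) = (1 + 2*(-5))/K = (1 - 10)/K = -9/K)
67*(C(z(-2)) - 68) = 67*(-9/((½)/(-2)) - 68) = 67*(-9/((½)*(-½)) - 68) = 67*(-9/(-¼) - 68) = 67*(-9*(-4) - 68) = 67*(36 - 68) = 67*(-32) = -2144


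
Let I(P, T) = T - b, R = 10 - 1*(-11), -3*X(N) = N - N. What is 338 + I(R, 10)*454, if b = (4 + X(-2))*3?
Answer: -570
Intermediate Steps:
X(N) = 0 (X(N) = -(N - N)/3 = -⅓*0 = 0)
R = 21 (R = 10 + 11 = 21)
b = 12 (b = (4 + 0)*3 = 4*3 = 12)
I(P, T) = -12 + T (I(P, T) = T - 1*12 = T - 12 = -12 + T)
338 + I(R, 10)*454 = 338 + (-12 + 10)*454 = 338 - 2*454 = 338 - 908 = -570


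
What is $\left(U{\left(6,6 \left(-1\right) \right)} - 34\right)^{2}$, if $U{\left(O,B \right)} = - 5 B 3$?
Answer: $3136$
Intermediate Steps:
$U{\left(O,B \right)} = - 15 B$
$\left(U{\left(6,6 \left(-1\right) \right)} - 34\right)^{2} = \left(- 15 \cdot 6 \left(-1\right) - 34\right)^{2} = \left(\left(-15\right) \left(-6\right) - 34\right)^{2} = \left(90 - 34\right)^{2} = 56^{2} = 3136$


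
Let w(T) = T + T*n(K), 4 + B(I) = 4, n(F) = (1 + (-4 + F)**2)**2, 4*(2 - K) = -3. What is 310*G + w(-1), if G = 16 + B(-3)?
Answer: 1267823/256 ≈ 4952.4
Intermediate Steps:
K = 11/4 (K = 2 - 1/4*(-3) = 2 + 3/4 = 11/4 ≈ 2.7500)
B(I) = 0 (B(I) = -4 + 4 = 0)
w(T) = 1937*T/256 (w(T) = T + T*(1 + (-4 + 11/4)**2)**2 = T + T*(1 + (-5/4)**2)**2 = T + T*(1 + 25/16)**2 = T + T*(41/16)**2 = T + T*(1681/256) = T + 1681*T/256 = 1937*T/256)
G = 16 (G = 16 + 0 = 16)
310*G + w(-1) = 310*16 + (1937/256)*(-1) = 4960 - 1937/256 = 1267823/256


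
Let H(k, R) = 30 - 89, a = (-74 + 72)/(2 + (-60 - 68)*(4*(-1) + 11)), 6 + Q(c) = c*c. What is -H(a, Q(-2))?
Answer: 59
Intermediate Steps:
Q(c) = -6 + c² (Q(c) = -6 + c*c = -6 + c²)
a = 1/447 (a = -2/(2 - 128*(-4 + 11)) = -2/(2 - 128*7) = -2/(2 - 896) = -2/(-894) = -2*(-1/894) = 1/447 ≈ 0.0022371)
H(k, R) = -59
-H(a, Q(-2)) = -1*(-59) = 59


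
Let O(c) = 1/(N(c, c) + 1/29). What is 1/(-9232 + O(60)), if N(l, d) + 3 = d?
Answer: -1654/15269699 ≈ -0.00010832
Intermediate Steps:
N(l, d) = -3 + d
O(c) = 1/(-86/29 + c) (O(c) = 1/((-3 + c) + 1/29) = 1/(-86/29 + c))
1/(-9232 + O(60)) = 1/(-9232 + 29/(-86 + 29*60)) = 1/(-9232 + 29/(-86 + 1740)) = 1/(-9232 + 29/1654) = 1/(-15269699/1654) = -1654/15269699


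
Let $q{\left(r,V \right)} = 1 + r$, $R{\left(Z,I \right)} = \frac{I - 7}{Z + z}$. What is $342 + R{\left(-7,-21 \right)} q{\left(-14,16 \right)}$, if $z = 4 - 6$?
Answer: $\frac{2714}{9} \approx 301.56$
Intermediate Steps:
$z = -2$ ($z = 4 - 6 = -2$)
$R{\left(Z,I \right)} = \frac{-7 + I}{-2 + Z}$ ($R{\left(Z,I \right)} = \frac{I - 7}{Z - 2} = \frac{I - 7}{-2 + Z} = \frac{-7 + I}{-2 + Z}$)
$342 + R{\left(-7,-21 \right)} q{\left(-14,16 \right)} = 342 + \frac{-7 - 21}{-2 - 7} \left(1 - 14\right) = 342 + \frac{1}{-9} \left(-28\right) \left(-13\right) = 342 + \left(- \frac{1}{9}\right) \left(-28\right) \left(-13\right) = 342 + \frac{28}{9} \left(-13\right) = 342 - \frac{364}{9} = \frac{2714}{9}$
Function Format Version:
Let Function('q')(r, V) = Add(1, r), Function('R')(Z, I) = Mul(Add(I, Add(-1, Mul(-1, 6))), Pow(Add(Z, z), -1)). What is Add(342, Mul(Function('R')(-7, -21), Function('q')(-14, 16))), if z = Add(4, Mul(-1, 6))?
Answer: Rational(2714, 9) ≈ 301.56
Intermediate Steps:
z = -2 (z = Add(4, -6) = -2)
Function('R')(Z, I) = Mul(Pow(Add(-2, Z), -1), Add(-7, I)) (Function('R')(Z, I) = Mul(Add(I, Add(-1, Mul(-1, 6))), Pow(Add(Z, -2), -1)) = Mul(Add(I, Add(-1, -6)), Pow(Add(-2, Z), -1)) = Mul(Add(I, -7), Pow(Add(-2, Z), -1)) = Mul(Add(-7, I), Pow(Add(-2, Z), -1)) = Mul(Pow(Add(-2, Z), -1), Add(-7, I)))
Add(342, Mul(Function('R')(-7, -21), Function('q')(-14, 16))) = Add(342, Mul(Mul(Pow(Add(-2, -7), -1), Add(-7, -21)), Add(1, -14))) = Add(342, Mul(Mul(Pow(-9, -1), -28), -13)) = Add(342, Mul(Mul(Rational(-1, 9), -28), -13)) = Add(342, Mul(Rational(28, 9), -13)) = Add(342, Rational(-364, 9)) = Rational(2714, 9)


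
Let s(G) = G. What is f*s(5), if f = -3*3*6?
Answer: -270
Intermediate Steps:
f = -54 (f = -9*6 = -54)
f*s(5) = -54*5 = -270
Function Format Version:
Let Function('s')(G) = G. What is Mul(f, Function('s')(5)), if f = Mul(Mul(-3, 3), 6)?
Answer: -270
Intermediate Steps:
f = -54 (f = Mul(-9, 6) = -54)
Mul(f, Function('s')(5)) = Mul(-54, 5) = -270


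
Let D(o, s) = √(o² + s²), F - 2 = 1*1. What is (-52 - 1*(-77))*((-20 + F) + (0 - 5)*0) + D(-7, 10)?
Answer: -425 + √149 ≈ -412.79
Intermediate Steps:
F = 3 (F = 2 + 1*1 = 2 + 1 = 3)
(-52 - 1*(-77))*((-20 + F) + (0 - 5)*0) + D(-7, 10) = (-52 - 1*(-77))*((-20 + 3) + (0 - 5)*0) + √((-7)² + 10²) = (-52 + 77)*(-17 - 5*0) + √(49 + 100) = 25*(-17 + 0) + √149 = 25*(-17) + √149 = -425 + √149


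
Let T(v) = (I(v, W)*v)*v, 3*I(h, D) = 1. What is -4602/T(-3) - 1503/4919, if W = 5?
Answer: -7547249/4919 ≈ -1534.3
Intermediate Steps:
I(h, D) = ⅓ (I(h, D) = (⅓)*1 = ⅓)
T(v) = v²/3 (T(v) = (v/3)*v = v²/3)
-4602/T(-3) - 1503/4919 = -4602/((⅓)*(-3)²) - 1503/4919 = -4602/((⅓)*9) - 1503*1/4919 = -4602/3 - 1503/4919 = -4602*⅓ - 1503/4919 = -1534 - 1503/4919 = -7547249/4919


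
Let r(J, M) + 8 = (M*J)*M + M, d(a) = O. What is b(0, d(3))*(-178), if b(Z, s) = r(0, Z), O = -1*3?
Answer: 1424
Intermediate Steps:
O = -3
d(a) = -3
r(J, M) = -8 + M + J*M² (r(J, M) = -8 + ((M*J)*M + M) = -8 + ((J*M)*M + M) = -8 + (J*M² + M) = -8 + (M + J*M²) = -8 + M + J*M²)
b(Z, s) = -8 + Z (b(Z, s) = -8 + Z + 0*Z² = -8 + Z + 0 = -8 + Z)
b(0, d(3))*(-178) = (-8 + 0)*(-178) = -8*(-178) = 1424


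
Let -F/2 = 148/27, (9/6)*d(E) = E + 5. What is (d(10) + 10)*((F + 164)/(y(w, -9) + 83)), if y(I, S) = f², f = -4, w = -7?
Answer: 82640/2673 ≈ 30.917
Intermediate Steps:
d(E) = 10/3 + 2*E/3 (d(E) = 2*(E + 5)/3 = 2*(5 + E)/3 = 10/3 + 2*E/3)
F = -296/27 ≈ -10.963
y(I, S) = 16 (y(I, S) = (-4)² = 16)
(d(10) + 10)*((F + 164)/(y(w, -9) + 83)) = ((10/3 + (⅔)*10) + 10)*((-296/27 + 164)/(16 + 83)) = ((10/3 + 20/3) + 10)*((4132/27)/99) = (10 + 10)*((4132/27)*(1/99)) = 20*(4132/2673) = 82640/2673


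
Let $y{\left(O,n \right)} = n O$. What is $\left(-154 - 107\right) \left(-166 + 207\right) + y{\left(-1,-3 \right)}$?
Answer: $-10698$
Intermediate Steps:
$y{\left(O,n \right)} = O n$
$\left(-154 - 107\right) \left(-166 + 207\right) + y{\left(-1,-3 \right)} = \left(-154 - 107\right) \left(-166 + 207\right) - -3 = \left(-261\right) 41 + 3 = -10701 + 3 = -10698$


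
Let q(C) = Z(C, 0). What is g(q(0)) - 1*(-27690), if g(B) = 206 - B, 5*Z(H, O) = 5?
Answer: 27895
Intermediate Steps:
Z(H, O) = 1 (Z(H, O) = (⅕)*5 = 1)
q(C) = 1
g(q(0)) - 1*(-27690) = (206 - 1*1) - 1*(-27690) = (206 - 1) + 27690 = 205 + 27690 = 27895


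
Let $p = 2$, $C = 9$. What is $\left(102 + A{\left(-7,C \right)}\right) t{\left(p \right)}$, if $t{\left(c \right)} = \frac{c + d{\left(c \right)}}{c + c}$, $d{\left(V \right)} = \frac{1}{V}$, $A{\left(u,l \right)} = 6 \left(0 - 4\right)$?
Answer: $\frac{195}{4} \approx 48.75$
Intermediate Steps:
$A{\left(u,l \right)} = -24$ ($A{\left(u,l \right)} = 6 \left(-4\right) = -24$)
$t{\left(c \right)} = \frac{c + \frac{1}{c}}{2 c}$ ($t{\left(c \right)} = \frac{c + \frac{1}{c}}{c + c} = \frac{c + \frac{1}{c}}{2 c}$)
$\left(102 + A{\left(-7,C \right)}\right) t{\left(p \right)} = \left(102 - 24\right) \frac{1 + 2^{2}}{2 \cdot 4} = 78 \cdot \frac{1}{2} \cdot \frac{1}{4} \left(1 + 4\right) = 78 \cdot \frac{1}{2} \cdot \frac{1}{4} \cdot 5 = 78 \cdot \frac{5}{8} = \frac{195}{4}$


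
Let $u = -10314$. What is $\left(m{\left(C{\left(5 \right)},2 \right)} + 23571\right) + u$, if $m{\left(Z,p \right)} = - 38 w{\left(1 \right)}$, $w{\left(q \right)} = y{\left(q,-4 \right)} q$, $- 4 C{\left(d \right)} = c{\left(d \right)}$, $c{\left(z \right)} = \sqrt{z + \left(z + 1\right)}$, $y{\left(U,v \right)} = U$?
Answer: $13219$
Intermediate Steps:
$c{\left(z \right)} = \sqrt{1 + 2 z}$ ($c{\left(z \right)} = \sqrt{z + \left(1 + z\right)} = \sqrt{1 + 2 z}$)
$C{\left(d \right)} = - \frac{\sqrt{1 + 2 d}}{4}$
$w{\left(q \right)} = q^{2}$ ($w{\left(q \right)} = q q = q^{2}$)
$m{\left(Z,p \right)} = -38$ ($m{\left(Z,p \right)} = - 38 \cdot 1^{2} = \left(-38\right) 1 = -38$)
$\left(m{\left(C{\left(5 \right)},2 \right)} + 23571\right) + u = \left(-38 + 23571\right) - 10314 = 23533 - 10314 = 13219$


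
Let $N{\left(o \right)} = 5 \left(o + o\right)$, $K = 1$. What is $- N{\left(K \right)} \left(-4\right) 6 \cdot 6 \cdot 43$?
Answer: $61920$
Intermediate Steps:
$N{\left(o \right)} = 10 o$ ($N{\left(o \right)} = 5 \cdot 2 o = 10 o$)
$- N{\left(K \right)} \left(-4\right) 6 \cdot 6 \cdot 43 = - 10 \cdot 1 \left(-4\right) 6 \cdot 6 \cdot 43 = \left(-1\right) 10 \left(\left(-24\right) 6\right) 43 = \left(-10\right) \left(-144\right) 43 = 1440 \cdot 43 = 61920$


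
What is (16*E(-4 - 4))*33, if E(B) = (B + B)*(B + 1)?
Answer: 59136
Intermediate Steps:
E(B) = 2*B*(1 + B) (E(B) = (2*B)*(1 + B) = 2*B*(1 + B))
(16*E(-4 - 4))*33 = (16*(2*(-4 - 4)*(1 + (-4 - 4))))*33 = (16*(2*(-8)*(1 - 8)))*33 = (16*(2*(-8)*(-7)))*33 = (16*112)*33 = 1792*33 = 59136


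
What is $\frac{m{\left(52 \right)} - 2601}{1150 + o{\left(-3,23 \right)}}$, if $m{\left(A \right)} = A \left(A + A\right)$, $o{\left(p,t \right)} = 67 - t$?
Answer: $\frac{2807}{1194} \approx 2.3509$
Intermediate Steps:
$m{\left(A \right)} = 2 A^{2}$ ($m{\left(A \right)} = A 2 A = 2 A^{2}$)
$\frac{m{\left(52 \right)} - 2601}{1150 + o{\left(-3,23 \right)}} = \frac{2 \cdot 52^{2} - 2601}{1150 + \left(67 - 23\right)} = \frac{2 \cdot 2704 - 2601}{1150 + \left(67 - 23\right)} = \frac{5408 - 2601}{1150 + 44} = \frac{2807}{1194}$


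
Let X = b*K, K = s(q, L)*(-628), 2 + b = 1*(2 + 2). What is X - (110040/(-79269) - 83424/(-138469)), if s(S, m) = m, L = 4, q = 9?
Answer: -18378767597720/3658766387 ≈ -5023.2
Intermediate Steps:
b = 2 (b = -2 + 1*(2 + 2) = -2 + 1*4 = -2 + 4 = 2)
K = -2512 (K = 4*(-628) = -2512)
X = -5024 (X = 2*(-2512) = -5024)
X - (110040/(-79269) - 83424/(-138469)) = -5024 - (110040/(-79269) - 83424/(-138469)) = -5024 - (110040*(-1/79269) - 83424*(-1/138469)) = -5024 - (-36680/26423 + 83424/138469) = -5024 - 1*(-2874730568/3658766387) = -5024 + 2874730568/3658766387 = -18378767597720/3658766387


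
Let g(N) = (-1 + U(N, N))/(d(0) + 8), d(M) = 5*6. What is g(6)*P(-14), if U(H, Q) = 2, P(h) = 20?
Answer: 10/19 ≈ 0.52632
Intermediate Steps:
d(M) = 30
g(N) = 1/38 (g(N) = (-1 + 2)/(30 + 8) = 1/38)
g(6)*P(-14) = (1/38)*20 = 10/19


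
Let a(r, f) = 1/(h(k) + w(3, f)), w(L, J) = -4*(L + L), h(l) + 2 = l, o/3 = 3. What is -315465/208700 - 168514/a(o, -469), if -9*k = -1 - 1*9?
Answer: 1575564888803/375660 ≈ 4.1941e+6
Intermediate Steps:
k = 10/9 (k = -(-1 - 1*9)/9 = -(-1 - 9)/9 = -1/9*(-10) = 10/9 ≈ 1.1111)
o = 9 (o = 3*3 = 9)
h(l) = -2 + l
w(L, J) = -8*L
a(r, f) = -9/224 (a(r, f) = 1/((-2 + 10/9) - 8*3) = 1/(-8/9 - 24) = 1/(-224/9) = -9/224)
-315465/208700 - 168514/a(o, -469) = -315465/208700 - 168514/(-9/224) = -315465*1/208700 - 168514*(-224/9) = -63093/41740 + 37747136/9 = 1575564888803/375660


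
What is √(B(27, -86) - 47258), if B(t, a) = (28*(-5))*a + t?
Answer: I*√35191 ≈ 187.59*I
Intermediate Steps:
B(t, a) = t - 140*a (B(t, a) = -140*a + t = t - 140*a)
√(B(27, -86) - 47258) = √((27 - 140*(-86)) - 47258) = √((27 + 12040) - 47258) = √(12067 - 47258) = √(-35191) = I*√35191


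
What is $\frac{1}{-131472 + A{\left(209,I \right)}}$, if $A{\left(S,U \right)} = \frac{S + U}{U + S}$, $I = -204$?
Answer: $- \frac{1}{131471} \approx -7.6062 \cdot 10^{-6}$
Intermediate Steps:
$A{\left(S,U \right)} = 1$ ($A{\left(S,U \right)} = \frac{S + U}{S + U} = 1$)
$\frac{1}{-131472 + A{\left(209,I \right)}} = \frac{1}{-131472 + 1} = \frac{1}{-131471} = - \frac{1}{131471}$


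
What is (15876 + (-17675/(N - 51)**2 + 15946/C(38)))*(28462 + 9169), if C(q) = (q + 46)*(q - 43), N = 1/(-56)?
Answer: 145882265684023979/244873470 ≈ 5.9575e+8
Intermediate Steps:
N = -1/56 ≈ -0.017857
C(q) = (-43 + q)*(46 + q) (C(q) = (46 + q)*(-43 + q) = (-43 + q)*(46 + q))
(15876 + (-17675/(N - 51)**2 + 15946/C(38)))*(28462 + 9169) = (15876 + (-17675/(-1/56 - 51)**2 + 15946/(-1978 + 38**2 + 3*38)))*(28462 + 9169) = (15876 + (-17675/((-2857/56)**2) + 15946/(-1978 + 1444 + 114)))*37631 = (15876 + (-17675/8162449/3136 + 15946/(-420)))*37631 = (15876 + (-17675*3136/8162449 + 15946*(-1/420)))*37631 = (15876 + (-55428800/8162449 - 1139/30))*37631 = (15876 - 10959893411/244873470)*37631 = (3876651316309/244873470)*37631 = 145882265684023979/244873470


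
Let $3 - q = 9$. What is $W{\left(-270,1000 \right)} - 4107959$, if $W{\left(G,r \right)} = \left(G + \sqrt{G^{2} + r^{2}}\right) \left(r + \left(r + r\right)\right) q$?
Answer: $752041 - 180000 \sqrt{10729} \approx -1.7893 \cdot 10^{7}$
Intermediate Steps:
$q = -6$ ($q = 3 - 9 = -6$)
$W{\left(G,r \right)} = - 18 r \left(G + \sqrt{G^{2} + r^{2}}\right)$ ($W{\left(G,r \right)} = \left(G + \sqrt{G^{2} + r^{2}}\right) \left(r + \left(r + r\right)\right) \left(-6\right) = \left(G + \sqrt{G^{2} + r^{2}}\right) \left(r + 2 r\right) \left(-6\right) = \left(G + \sqrt{G^{2} + r^{2}}\right) 3 r \left(-6\right) = 3 r \left(G + \sqrt{G^{2} + r^{2}}\right) \left(-6\right) = - 18 r \left(G + \sqrt{G^{2} + r^{2}}\right)$)
$W{\left(-270,1000 \right)} - 4107959 = \left(-18\right) 1000 \left(-270 + \sqrt{\left(-270\right)^{2} + 1000^{2}}\right) - 4107959 = \left(-18\right) 1000 \left(-270 + \sqrt{72900 + 1000000}\right) - 4107959 = \left(-18\right) 1000 \left(-270 + \sqrt{1072900}\right) - 4107959 = \left(-18\right) 1000 \left(-270 + 10 \sqrt{10729}\right) - 4107959 = \left(4860000 - 180000 \sqrt{10729}\right) - 4107959 = 752041 - 180000 \sqrt{10729}$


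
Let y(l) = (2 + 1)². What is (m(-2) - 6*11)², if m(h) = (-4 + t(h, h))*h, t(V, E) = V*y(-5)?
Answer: 484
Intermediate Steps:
y(l) = 9 (y(l) = 3² = 9)
t(V, E) = 9*V (t(V, E) = V*9 = 9*V)
m(h) = h*(-4 + 9*h) (m(h) = (-4 + 9*h)*h = h*(-4 + 9*h))
(m(-2) - 6*11)² = (-2*(-4 + 9*(-2)) - 6*11)² = (-2*(-4 - 18) - 66)² = (-2*(-22) - 66)² = (44 - 66)² = (-22)² = 484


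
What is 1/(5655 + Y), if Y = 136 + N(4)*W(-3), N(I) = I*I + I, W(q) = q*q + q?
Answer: 1/5911 ≈ 0.00016918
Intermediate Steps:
W(q) = q + q**2 (W(q) = q**2 + q = q + q**2)
N(I) = I + I**2 (N(I) = I**2 + I = I + I**2)
Y = 256 (Y = 136 + (4*(1 + 4))*(-3*(1 - 3)) = 136 + (4*5)*(-3*(-2)) = 136 + 20*6 = 136 + 120 = 256)
1/(5655 + Y) = 1/(5655 + 256) = 1/5911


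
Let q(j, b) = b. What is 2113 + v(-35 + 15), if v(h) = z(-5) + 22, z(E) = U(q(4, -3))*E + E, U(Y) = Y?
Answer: 2145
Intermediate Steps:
z(E) = -2*E (z(E) = -3*E + E = -2*E)
v(h) = 32 (v(h) = -2*(-5) + 22 = 10 + 22 = 32)
2113 + v(-35 + 15) = 2113 + 32 = 2145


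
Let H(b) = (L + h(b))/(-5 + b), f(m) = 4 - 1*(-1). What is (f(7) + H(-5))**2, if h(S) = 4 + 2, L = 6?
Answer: 361/25 ≈ 14.440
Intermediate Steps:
h(S) = 6
f(m) = 5 (f(m) = 4 + 1 = 5)
H(b) = 12/(-5 + b) (H(b) = (6 + 6)/(-5 + b) = 12/(-5 + b))
(f(7) + H(-5))**2 = (5 + 12/(-5 - 5))**2 = (5 + 12/(-10))**2 = (5 + 12*(-1/10))**2 = (5 - 6/5)**2 = (19/5)**2 = 361/25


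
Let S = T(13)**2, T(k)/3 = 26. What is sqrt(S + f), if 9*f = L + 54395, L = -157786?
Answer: I*sqrt(48635)/3 ≈ 73.511*I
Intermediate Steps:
f = -103391/9 (f = (-157786 + 54395)/9 = (1/9)*(-103391) = -103391/9 ≈ -11488.)
T(k) = 78 (T(k) = 3*26 = 78)
S = 6084 (S = 78**2 = 6084)
sqrt(S + f) = sqrt(6084 - 103391/9) = sqrt(-48635/9) = I*sqrt(48635)/3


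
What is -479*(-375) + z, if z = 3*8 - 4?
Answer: 179645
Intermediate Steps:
z = 20 (z = 24 - 4 = 20)
-479*(-375) + z = -479*(-375) + 20 = 179625 + 20 = 179645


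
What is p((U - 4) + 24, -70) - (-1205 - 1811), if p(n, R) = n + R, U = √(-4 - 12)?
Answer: 2966 + 4*I ≈ 2966.0 + 4.0*I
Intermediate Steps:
U = 4*I (U = √(-16) = 4*I ≈ 4.0*I)
p(n, R) = R + n
p((U - 4) + 24, -70) - (-1205 - 1811) = (-70 + ((4*I - 4) + 24)) - (-1205 - 1811) = (-70 + ((-4 + 4*I) + 24)) - 1*(-3016) = (-70 + (20 + 4*I)) + 3016 = (-50 + 4*I) + 3016 = 2966 + 4*I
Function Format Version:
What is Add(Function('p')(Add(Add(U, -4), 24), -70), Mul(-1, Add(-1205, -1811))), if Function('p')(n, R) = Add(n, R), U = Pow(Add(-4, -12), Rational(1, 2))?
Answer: Add(2966, Mul(4, I)) ≈ Add(2966.0, Mul(4.0000, I))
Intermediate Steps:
U = Mul(4, I) (U = Pow(-16, Rational(1, 2)) = Mul(4, I) ≈ Mul(4.0000, I))
Function('p')(n, R) = Add(R, n)
Add(Function('p')(Add(Add(U, -4), 24), -70), Mul(-1, Add(-1205, -1811))) = Add(Add(-70, Add(Add(Mul(4, I), -4), 24)), Mul(-1, Add(-1205, -1811))) = Add(Add(-70, Add(Add(-4, Mul(4, I)), 24)), Mul(-1, -3016)) = Add(Add(-70, Add(20, Mul(4, I))), 3016) = Add(Add(-50, Mul(4, I)), 3016) = Add(2966, Mul(4, I))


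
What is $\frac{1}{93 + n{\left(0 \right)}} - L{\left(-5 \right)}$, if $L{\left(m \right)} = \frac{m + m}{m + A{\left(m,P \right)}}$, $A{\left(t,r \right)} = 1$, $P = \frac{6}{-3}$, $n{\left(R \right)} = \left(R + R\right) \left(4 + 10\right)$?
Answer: $- \frac{463}{186} \approx -2.4892$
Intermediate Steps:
$n{\left(R \right)} = 28 R$ ($n{\left(R \right)} = 2 R 14 = 28 R$)
$P = -2$ ($P = 6 \left(- \frac{1}{3}\right) = -2$)
$L{\left(m \right)} = \frac{2 m}{1 + m}$ ($L{\left(m \right)} = \frac{m + m}{m + 1} = \frac{2 m}{1 + m}$)
$\frac{1}{93 + n{\left(0 \right)}} - L{\left(-5 \right)} = \frac{1}{93 + 28 \cdot 0} - 2 \left(-5\right) \frac{1}{1 - 5} = \frac{1}{93 + 0} - 2 \left(-5\right) \frac{1}{-4} = \frac{1}{93} - 2 \left(-5\right) \left(- \frac{1}{4}\right) = \frac{1}{93} - \frac{5}{2} = - \frac{463}{186}$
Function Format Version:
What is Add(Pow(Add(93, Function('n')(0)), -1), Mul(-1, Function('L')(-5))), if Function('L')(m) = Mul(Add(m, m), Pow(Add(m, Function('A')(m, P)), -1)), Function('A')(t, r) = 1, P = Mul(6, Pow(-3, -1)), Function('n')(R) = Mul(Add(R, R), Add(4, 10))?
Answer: Rational(-463, 186) ≈ -2.4892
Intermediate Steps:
Function('n')(R) = Mul(28, R) (Function('n')(R) = Mul(Mul(2, R), 14) = Mul(28, R))
P = -2 (P = Mul(6, Rational(-1, 3)) = -2)
Function('L')(m) = Mul(2, m, Pow(Add(1, m), -1)) (Function('L')(m) = Mul(Add(m, m), Pow(Add(m, 1), -1)) = Mul(Mul(2, m), Pow(Add(1, m), -1)) = Mul(2, m, Pow(Add(1, m), -1)))
Add(Pow(Add(93, Function('n')(0)), -1), Mul(-1, Function('L')(-5))) = Add(Pow(Add(93, Mul(28, 0)), -1), Mul(-1, Mul(2, -5, Pow(Add(1, -5), -1)))) = Add(Pow(Add(93, 0), -1), Mul(-1, Mul(2, -5, Pow(-4, -1)))) = Add(Pow(93, -1), Mul(-1, Mul(2, -5, Rational(-1, 4)))) = Add(Rational(1, 93), Mul(-1, Rational(5, 2))) = Add(Rational(1, 93), Rational(-5, 2)) = Rational(-463, 186)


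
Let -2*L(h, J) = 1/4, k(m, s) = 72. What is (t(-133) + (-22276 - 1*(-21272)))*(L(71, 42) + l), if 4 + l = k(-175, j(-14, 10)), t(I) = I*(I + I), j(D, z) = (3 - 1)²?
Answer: 9332541/4 ≈ 2.3331e+6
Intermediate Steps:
j(D, z) = 4 (j(D, z) = 2² = 4)
L(h, J) = -⅛ (L(h, J) = -½/4 = -½*¼ = -⅛)
t(I) = 2*I² (t(I) = I*(2*I) = 2*I²)
l = 68 (l = -4 + 72 = 68)
(t(-133) + (-22276 - 1*(-21272)))*(L(71, 42) + l) = (2*(-133)² + (-22276 - 1*(-21272)))*(-⅛ + 68) = (2*17689 + (-22276 + 21272))*(543/8) = (35378 - 1004)*(543/8) = 34374*(543/8) = 9332541/4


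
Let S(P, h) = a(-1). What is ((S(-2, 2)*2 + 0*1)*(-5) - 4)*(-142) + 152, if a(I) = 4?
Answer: 6400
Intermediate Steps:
S(P, h) = 4
((S(-2, 2)*2 + 0*1)*(-5) - 4)*(-142) + 152 = ((4*2 + 0*1)*(-5) - 4)*(-142) + 152 = ((8 + 0)*(-5) - 4)*(-142) + 152 = (8*(-5) - 4)*(-142) + 152 = (-40 - 4)*(-142) + 152 = -44*(-142) + 152 = 6248 + 152 = 6400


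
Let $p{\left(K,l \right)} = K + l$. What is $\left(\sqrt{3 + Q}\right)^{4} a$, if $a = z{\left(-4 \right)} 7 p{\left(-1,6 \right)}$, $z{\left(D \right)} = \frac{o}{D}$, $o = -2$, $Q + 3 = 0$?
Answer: $0$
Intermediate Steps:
$Q = -3$ ($Q = -3 + 0 = -3$)
$z{\left(D \right)} = - \frac{2}{D}$
$a = \frac{35}{2}$ ($a = - \frac{2}{-4} \cdot 7 \left(-1 + 6\right) = \left(-2\right) \left(- \frac{1}{4}\right) 7 \cdot 5 = \frac{1}{2} \cdot 7 \cdot 5 = \frac{7}{2} \cdot 5 = \frac{35}{2} \approx 17.5$)
$\left(\sqrt{3 + Q}\right)^{4} a = \left(\sqrt{3 - 3}\right)^{4} \cdot \frac{35}{2} = \left(\sqrt{0}\right)^{4} \cdot \frac{35}{2} = 0^{4} \cdot \frac{35}{2} = 0 \cdot \frac{35}{2} = 0$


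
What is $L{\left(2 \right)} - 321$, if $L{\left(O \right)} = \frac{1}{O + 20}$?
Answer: $- \frac{7061}{22} \approx -320.95$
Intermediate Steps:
$L{\left(O \right)} = \frac{1}{20 + O}$
$L{\left(2 \right)} - 321 = \frac{1}{20 + 2} - 321 = \frac{1}{22} - 321 = - \frac{7061}{22}$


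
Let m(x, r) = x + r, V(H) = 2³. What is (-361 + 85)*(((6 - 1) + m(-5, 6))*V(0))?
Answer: -13248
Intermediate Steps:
V(H) = 8
m(x, r) = r + x
(-361 + 85)*(((6 - 1) + m(-5, 6))*V(0)) = (-361 + 85)*(((6 - 1) + (6 - 5))*8) = -276*(5 + 1)*8 = -1656*8 = -276*48 = -13248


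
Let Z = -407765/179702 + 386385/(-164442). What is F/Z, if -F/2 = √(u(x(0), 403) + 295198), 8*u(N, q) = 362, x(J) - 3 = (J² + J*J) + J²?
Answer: 2462546357*√1180973/11373987450 ≈ 235.28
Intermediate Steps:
x(J) = 3 + 3*J² (x(J) = 3 + ((J² + J*J) + J²) = 3 + ((J² + J²) + J²) = 3 + (2*J² + J²) = 3 + 3*J²)
u(N, q) = 181/4 (u(N, q) = (⅛)*362 = 181/4)
Z = -11373987450/2462546357 (Z = -407765*1/179702 + 386385*(-1/164442) = -407765/179702 - 128795/54814 = -11373987450/2462546357 ≈ -4.6188)
F = -√1180973 (F = -2*√(181/4 + 295198) = -√1180973 ≈ -1086.7)
F/Z = (-√1180973)/(-11373987450/2462546357) = -√1180973*(-2462546357/11373987450) = 2462546357*√1180973/11373987450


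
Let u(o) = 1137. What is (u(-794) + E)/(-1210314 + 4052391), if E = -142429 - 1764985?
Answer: -1906277/2842077 ≈ -0.67073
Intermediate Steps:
E = -1907414
(u(-794) + E)/(-1210314 + 4052391) = (1137 - 1907414)/(-1210314 + 4052391) = -1906277/2842077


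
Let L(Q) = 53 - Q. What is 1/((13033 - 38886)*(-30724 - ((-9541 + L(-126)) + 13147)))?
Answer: 1/892161177 ≈ 1.1209e-9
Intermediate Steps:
1/((13033 - 38886)*(-30724 - ((-9541 + L(-126)) + 13147))) = 1/((13033 - 38886)*(-30724 - ((-9541 + (53 - 1*(-126))) + 13147))) = 1/((-25853)*(-30724 - ((-9541 + (53 + 126)) + 13147))) = -1/(25853*(-30724 - ((-9541 + 179) + 13147))) = -1/(25853*(-30724 - (-9362 + 13147))) = -1/(25853*(-30724 - 1*3785)) = -1/(25853*(-30724 - 3785)) = -1/25853/(-34509) = -1/25853*(-1/34509) = 1/892161177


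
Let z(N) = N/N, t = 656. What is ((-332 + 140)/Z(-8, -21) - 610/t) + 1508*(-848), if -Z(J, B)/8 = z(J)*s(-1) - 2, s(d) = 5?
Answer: -419438833/328 ≈ -1.2788e+6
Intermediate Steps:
z(N) = 1
Z(J, B) = -24 (Z(J, B) = -8*(1*5 - 2) = -8*(5 - 2) = -8*3 = -24)
((-332 + 140)/Z(-8, -21) - 610/t) + 1508*(-848) = ((-332 + 140)/(-24) - 610/656) + 1508*(-848) = (-192*(-1/24) - 610*1/656) - 1278784 = (8 - 305/328) - 1278784 = 2319/328 - 1278784 = -419438833/328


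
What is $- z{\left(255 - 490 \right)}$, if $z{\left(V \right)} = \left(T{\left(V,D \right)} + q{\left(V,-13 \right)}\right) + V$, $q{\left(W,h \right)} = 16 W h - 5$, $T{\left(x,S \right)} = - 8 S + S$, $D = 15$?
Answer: $-48535$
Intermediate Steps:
$T{\left(x,S \right)} = - 7 S$
$q{\left(W,h \right)} = -5 + 16 W h$ ($q{\left(W,h \right)} = 16 W h - 5 = -5 + 16 W h$)
$z{\left(V \right)} = -110 - 207 V$ ($z{\left(V \right)} = \left(\left(-7\right) 15 + \left(-5 + 16 V \left(-13\right)\right)\right) + V = \left(-105 - \left(5 + 208 V\right)\right) + V = \left(-110 - 208 V\right) + V = -110 - 207 V$)
$- z{\left(255 - 490 \right)} = - (-110 - 207 \left(255 - 490\right)) = - (-110 - -48645) = - (-110 + 48645) = \left(-1\right) 48535 = -48535$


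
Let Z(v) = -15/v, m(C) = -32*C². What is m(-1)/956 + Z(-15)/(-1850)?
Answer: -15039/442150 ≈ -0.034013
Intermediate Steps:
m(-1)/956 + Z(-15)/(-1850) = -32*(-1)²/956 - 15/(-15)/(-1850) = -32*1*(1/956) - 15*(-1/15)*(-1/1850) = -32*1/956 + 1*(-1/1850) = -8/239 - 1/1850 = -15039/442150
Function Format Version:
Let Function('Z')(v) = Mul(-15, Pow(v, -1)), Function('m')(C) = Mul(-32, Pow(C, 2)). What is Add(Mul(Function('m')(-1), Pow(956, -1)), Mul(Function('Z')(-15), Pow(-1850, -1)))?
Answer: Rational(-15039, 442150) ≈ -0.034013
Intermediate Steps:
Add(Mul(Function('m')(-1), Pow(956, -1)), Mul(Function('Z')(-15), Pow(-1850, -1))) = Add(Mul(Mul(-32, Pow(-1, 2)), Pow(956, -1)), Mul(Mul(-15, Pow(-15, -1)), Pow(-1850, -1))) = Add(Mul(Mul(-32, 1), Rational(1, 956)), Mul(Mul(-15, Rational(-1, 15)), Rational(-1, 1850))) = Add(Mul(-32, Rational(1, 956)), Mul(1, Rational(-1, 1850))) = Add(Rational(-8, 239), Rational(-1, 1850)) = Rational(-15039, 442150)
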